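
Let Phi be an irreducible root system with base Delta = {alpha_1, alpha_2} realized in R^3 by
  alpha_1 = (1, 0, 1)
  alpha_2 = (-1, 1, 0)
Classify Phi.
Compute the Cartan integers a_ij = 2(alpha_i, alpha_j)/(alpha_j, alpha_j); the resulting 2x2 Cartan matrix is
[[2, -1], [-1, 2]].
All simple roots have the same length, so the diagram is simply laced. The associated Dynkin diagram is a chain of 2 nodes with single edges (A_2), so the type is A_2 (the algebra sl(3)).

A_2 (sl(3))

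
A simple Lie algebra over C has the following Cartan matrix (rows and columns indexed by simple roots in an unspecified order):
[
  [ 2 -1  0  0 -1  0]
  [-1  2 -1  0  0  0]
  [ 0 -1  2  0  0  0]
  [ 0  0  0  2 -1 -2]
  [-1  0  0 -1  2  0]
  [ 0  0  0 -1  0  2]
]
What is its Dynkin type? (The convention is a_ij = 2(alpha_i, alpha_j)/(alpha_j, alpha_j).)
type B_6

The matrix has rank 6 with 2's on the diagonal. Reading the off-diagonal entries as Dynkin edges (a single edge where a_ij = a_ji = -1; a double or triple edge where a_ij * a_ji = 2 or 3), the diagram is a chain of 6 nodes with a double edge at one end; the terminal node there is the unique short simple root (B_6). One simple-root ordering that puts it in standard form is (alpha_3, alpha_2, alpha_1, alpha_5, alpha_4, alpha_6). So the algebra is type B_6, i.e. so(13).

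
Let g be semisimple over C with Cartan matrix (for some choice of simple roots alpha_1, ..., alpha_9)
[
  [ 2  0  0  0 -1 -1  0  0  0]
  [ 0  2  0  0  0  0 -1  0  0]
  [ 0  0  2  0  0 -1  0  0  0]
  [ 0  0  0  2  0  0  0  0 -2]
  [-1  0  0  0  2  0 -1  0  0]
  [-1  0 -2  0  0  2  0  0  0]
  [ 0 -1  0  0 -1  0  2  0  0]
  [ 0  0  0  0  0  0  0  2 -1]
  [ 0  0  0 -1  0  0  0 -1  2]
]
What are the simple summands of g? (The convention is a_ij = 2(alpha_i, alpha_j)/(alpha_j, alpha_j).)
B6 ⊕ C3

The diagram associated to this matrix has two connected components: the simple roots {alpha_1, alpha_2, alpha_3, alpha_5, alpha_6, alpha_7} form a chain of 6 nodes with a double edge at one end; the terminal node there is the unique short simple root (B_6), and {alpha_4, alpha_8, alpha_9} form a chain of 3 nodes with a double edge at one end; the terminal node there is the unique long simple root (C_3). A semisimple Lie algebra decomposes uniquely as the direct sum of simple ideals, one per connected component of its Dynkin diagram, so g ≅ B_6 ⊕ C_3 (dimension 78 + 21 = 99).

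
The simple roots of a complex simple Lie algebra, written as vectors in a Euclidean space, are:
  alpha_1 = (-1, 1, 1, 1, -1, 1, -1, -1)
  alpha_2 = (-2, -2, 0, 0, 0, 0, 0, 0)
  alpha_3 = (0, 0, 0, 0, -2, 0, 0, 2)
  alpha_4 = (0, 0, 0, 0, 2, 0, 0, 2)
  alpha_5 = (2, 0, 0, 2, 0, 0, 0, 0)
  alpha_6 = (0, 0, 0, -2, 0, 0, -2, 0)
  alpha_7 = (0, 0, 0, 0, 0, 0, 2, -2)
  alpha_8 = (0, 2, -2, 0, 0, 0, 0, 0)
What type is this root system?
E_8

Compute the Cartan integers a_ij = 2(alpha_i, alpha_j)/(alpha_j, alpha_j); the resulting 8x8 Cartan matrix is
[[2, 0, 0, -1, 0, 0, 0, 0], [0, 2, 0, 0, -1, 0, 0, -1], [0, 0, 2, 0, 0, 0, -1, 0], [-1, 0, 0, 2, 0, 0, -1, 0], [0, -1, 0, 0, 2, -1, 0, 0], [0, 0, 0, 0, -1, 2, -1, 0], [0, 0, -1, -1, 0, -1, 2, 0], [0, -1, 0, 0, 0, 0, 0, 2]].
All simple roots have the same length, so the diagram is simply laced. The associated Dynkin diagram is a chain of 7 nodes with one extra node attached to the third node from one end (E_8), so the type is E_8.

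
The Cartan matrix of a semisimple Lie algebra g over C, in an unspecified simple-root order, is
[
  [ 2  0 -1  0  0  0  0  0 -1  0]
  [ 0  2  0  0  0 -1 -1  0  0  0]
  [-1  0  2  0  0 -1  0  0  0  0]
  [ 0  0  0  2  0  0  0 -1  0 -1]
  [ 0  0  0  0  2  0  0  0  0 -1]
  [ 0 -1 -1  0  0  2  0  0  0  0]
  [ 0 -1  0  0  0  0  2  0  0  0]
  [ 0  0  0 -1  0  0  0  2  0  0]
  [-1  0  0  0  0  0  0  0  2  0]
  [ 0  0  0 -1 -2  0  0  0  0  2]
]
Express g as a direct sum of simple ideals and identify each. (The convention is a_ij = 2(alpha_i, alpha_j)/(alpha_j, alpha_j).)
A_6 + B_4

The diagram associated to this matrix has two connected components: the simple roots {alpha_1, alpha_2, alpha_3, alpha_6, alpha_7, alpha_9} form a chain of 6 nodes with single edges (A_6), and {alpha_4, alpha_5, alpha_8, alpha_10} form a chain of 4 nodes with a double edge at one end; the terminal node there is the unique short simple root (B_4). A semisimple Lie algebra decomposes uniquely as the direct sum of simple ideals, one per connected component of its Dynkin diagram, so g ≅ A_6 ⊕ B_4 (dimension 48 + 36 = 84).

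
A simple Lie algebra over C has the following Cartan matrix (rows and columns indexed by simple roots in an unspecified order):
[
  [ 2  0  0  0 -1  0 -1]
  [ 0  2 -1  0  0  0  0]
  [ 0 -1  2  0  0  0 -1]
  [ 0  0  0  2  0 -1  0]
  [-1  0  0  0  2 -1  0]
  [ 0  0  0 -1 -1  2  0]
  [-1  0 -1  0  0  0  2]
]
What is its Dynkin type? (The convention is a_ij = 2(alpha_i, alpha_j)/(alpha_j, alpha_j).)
The matrix has rank 7 with 2's on the diagonal. Reading the off-diagonal entries as Dynkin edges (a single edge where a_ij = a_ji = -1; a double or triple edge where a_ij * a_ji = 2 or 3), the diagram is a chain of 7 nodes with single edges (A_7). One simple-root ordering that puts it in standard form is (alpha_4, alpha_6, alpha_5, alpha_1, alpha_7, alpha_3, alpha_2). So the algebra is type A_7, i.e. sl(8).

A_7 (sl(8))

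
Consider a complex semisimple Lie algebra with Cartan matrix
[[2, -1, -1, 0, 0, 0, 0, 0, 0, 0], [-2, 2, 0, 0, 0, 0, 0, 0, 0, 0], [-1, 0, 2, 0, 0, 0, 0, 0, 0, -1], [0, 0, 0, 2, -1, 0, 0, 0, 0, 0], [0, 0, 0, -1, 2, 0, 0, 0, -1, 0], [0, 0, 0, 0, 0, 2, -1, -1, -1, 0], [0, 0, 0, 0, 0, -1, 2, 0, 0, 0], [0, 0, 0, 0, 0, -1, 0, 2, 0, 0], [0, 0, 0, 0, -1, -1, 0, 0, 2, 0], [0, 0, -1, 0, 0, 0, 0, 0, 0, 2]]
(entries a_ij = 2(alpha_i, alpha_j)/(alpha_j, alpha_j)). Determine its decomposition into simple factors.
C4 ⊕ D6

The diagram associated to this matrix has two connected components: the simple roots {alpha_1, alpha_2, alpha_3, alpha_10} form a chain of 4 nodes with a double edge at one end; the terminal node there is the unique long simple root (C_4), and {alpha_4, alpha_5, alpha_6, alpha_7, alpha_8, alpha_9} form a chain of 4 nodes with a fork of two nodes at one end (D_6). A semisimple Lie algebra decomposes uniquely as the direct sum of simple ideals, one per connected component of its Dynkin diagram, so g ≅ C_4 ⊕ D_6 (dimension 36 + 66 = 102).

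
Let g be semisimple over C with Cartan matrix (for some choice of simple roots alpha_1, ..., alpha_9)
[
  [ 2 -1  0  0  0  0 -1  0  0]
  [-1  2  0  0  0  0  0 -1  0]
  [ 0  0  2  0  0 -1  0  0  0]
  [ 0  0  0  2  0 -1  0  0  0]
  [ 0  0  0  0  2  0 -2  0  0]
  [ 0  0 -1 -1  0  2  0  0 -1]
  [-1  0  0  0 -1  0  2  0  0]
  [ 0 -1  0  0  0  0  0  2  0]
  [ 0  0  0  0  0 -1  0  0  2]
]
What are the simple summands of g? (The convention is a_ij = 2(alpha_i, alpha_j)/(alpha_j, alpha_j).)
C5 + D4

The diagram associated to this matrix has two connected components: the simple roots {alpha_1, alpha_2, alpha_5, alpha_7, alpha_8} form a chain of 5 nodes with a double edge at one end; the terminal node there is the unique long simple root (C_5), and {alpha_3, alpha_4, alpha_6, alpha_9} form a chain of 2 nodes with a fork of two nodes at one end (D_4). A semisimple Lie algebra decomposes uniquely as the direct sum of simple ideals, one per connected component of its Dynkin diagram, so g ≅ C_5 ⊕ D_4 (dimension 55 + 28 = 83).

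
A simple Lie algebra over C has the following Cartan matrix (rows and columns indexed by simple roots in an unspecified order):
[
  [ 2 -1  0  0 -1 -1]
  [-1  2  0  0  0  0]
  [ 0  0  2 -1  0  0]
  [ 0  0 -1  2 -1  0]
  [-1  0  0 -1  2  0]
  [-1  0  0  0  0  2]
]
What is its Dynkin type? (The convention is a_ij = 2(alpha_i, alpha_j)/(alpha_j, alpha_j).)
D_6

The matrix has rank 6 with 2's on the diagonal. Reading the off-diagonal entries as Dynkin edges (a single edge where a_ij = a_ji = -1; a double or triple edge where a_ij * a_ji = 2 or 3), the diagram is a chain of 4 nodes with a fork of two nodes at one end (D_6). One simple-root ordering that puts it in standard form is (alpha_3, alpha_4, alpha_5, alpha_1, alpha_2, alpha_6). So the algebra is type D_6, i.e. so(12).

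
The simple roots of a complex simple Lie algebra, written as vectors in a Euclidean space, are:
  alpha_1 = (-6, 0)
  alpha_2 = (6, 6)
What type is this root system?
B2

Compute the Cartan integers a_ij = 2(alpha_i, alpha_j)/(alpha_j, alpha_j); the resulting 2x2 Cartan matrix is
[[2, -1], [-2, 2]].
The roots have two lengths (squared-length ratio 2:1); the short ones are alpha_{1}. The associated Dynkin diagram is a chain of 2 nodes with a double edge at one end; the terminal node there is the unique short simple root (B_2), so the type is B_2 (the algebra so(5)).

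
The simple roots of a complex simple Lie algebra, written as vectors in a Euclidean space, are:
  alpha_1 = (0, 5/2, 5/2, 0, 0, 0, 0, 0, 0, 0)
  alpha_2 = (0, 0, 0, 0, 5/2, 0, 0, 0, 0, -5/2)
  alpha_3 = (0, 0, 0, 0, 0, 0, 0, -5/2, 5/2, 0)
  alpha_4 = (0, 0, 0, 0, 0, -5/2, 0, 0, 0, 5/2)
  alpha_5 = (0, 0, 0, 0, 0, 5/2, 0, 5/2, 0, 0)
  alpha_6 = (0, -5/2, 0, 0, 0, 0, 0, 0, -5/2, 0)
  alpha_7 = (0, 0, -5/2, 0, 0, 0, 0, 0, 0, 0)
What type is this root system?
Compute the Cartan integers a_ij = 2(alpha_i, alpha_j)/(alpha_j, alpha_j); the resulting 7x7 Cartan matrix is
[[2, 0, 0, 0, 0, -1, -2], [0, 2, 0, -1, 0, 0, 0], [0, 0, 2, 0, -1, -1, 0], [0, -1, 0, 2, -1, 0, 0], [0, 0, -1, -1, 2, 0, 0], [-1, 0, -1, 0, 0, 2, 0], [-1, 0, 0, 0, 0, 0, 2]].
The roots have two lengths (squared-length ratio 2:1); the short ones are alpha_{7}. The associated Dynkin diagram is a chain of 7 nodes with a double edge at one end; the terminal node there is the unique short simple root (B_7), so the type is B_7 (the algebra so(15)).

B_7 (so(15))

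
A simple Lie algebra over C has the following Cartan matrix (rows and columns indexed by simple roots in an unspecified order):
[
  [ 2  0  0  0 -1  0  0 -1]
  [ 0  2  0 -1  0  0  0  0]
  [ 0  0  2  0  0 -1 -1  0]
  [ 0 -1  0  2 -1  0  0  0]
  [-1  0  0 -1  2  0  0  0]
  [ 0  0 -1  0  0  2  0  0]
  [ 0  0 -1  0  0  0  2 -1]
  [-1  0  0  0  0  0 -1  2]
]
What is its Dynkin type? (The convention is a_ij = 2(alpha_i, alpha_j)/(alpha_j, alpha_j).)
The matrix has rank 8 with 2's on the diagonal. Reading the off-diagonal entries as Dynkin edges (a single edge where a_ij = a_ji = -1; a double or triple edge where a_ij * a_ji = 2 or 3), the diagram is a chain of 8 nodes with single edges (A_8). One simple-root ordering that puts it in standard form is (alpha_2, alpha_4, alpha_5, alpha_1, alpha_8, alpha_7, alpha_3, alpha_6). So the algebra is type A_8, i.e. sl(9).

A_8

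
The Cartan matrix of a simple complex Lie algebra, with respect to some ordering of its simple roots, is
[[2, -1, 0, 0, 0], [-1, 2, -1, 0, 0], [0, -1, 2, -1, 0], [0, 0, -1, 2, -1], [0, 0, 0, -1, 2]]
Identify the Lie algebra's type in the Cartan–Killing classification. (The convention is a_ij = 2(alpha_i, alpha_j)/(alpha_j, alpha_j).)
type A_5

The matrix has rank 5 with 2's on the diagonal. Reading the off-diagonal entries as Dynkin edges (a single edge where a_ij = a_ji = -1; a double or triple edge where a_ij * a_ji = 2 or 3), the diagram is a chain of 5 nodes with single edges (A_5). One simple-root ordering that puts it in standard form is (alpha_5, alpha_4, alpha_3, alpha_2, alpha_1). So the algebra is type A_5, i.e. sl(6).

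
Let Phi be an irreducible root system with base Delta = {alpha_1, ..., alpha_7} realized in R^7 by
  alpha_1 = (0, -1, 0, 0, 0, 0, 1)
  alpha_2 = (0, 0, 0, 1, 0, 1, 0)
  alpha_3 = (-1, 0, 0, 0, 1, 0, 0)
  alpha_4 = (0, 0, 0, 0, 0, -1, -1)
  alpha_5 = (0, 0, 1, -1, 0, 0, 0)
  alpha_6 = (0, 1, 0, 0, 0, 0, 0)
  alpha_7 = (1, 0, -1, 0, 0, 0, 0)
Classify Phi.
Compute the Cartan integers a_ij = 2(alpha_i, alpha_j)/(alpha_j, alpha_j); the resulting 7x7 Cartan matrix is
[[2, 0, 0, -1, 0, -2, 0], [0, 2, 0, -1, -1, 0, 0], [0, 0, 2, 0, 0, 0, -1], [-1, -1, 0, 2, 0, 0, 0], [0, -1, 0, 0, 2, 0, -1], [-1, 0, 0, 0, 0, 2, 0], [0, 0, -1, 0, -1, 0, 2]].
The roots have two lengths (squared-length ratio 2:1); the short ones are alpha_{6}. The associated Dynkin diagram is a chain of 7 nodes with a double edge at one end; the terminal node there is the unique short simple root (B_7), so the type is B_7 (the algebra so(15)).

B7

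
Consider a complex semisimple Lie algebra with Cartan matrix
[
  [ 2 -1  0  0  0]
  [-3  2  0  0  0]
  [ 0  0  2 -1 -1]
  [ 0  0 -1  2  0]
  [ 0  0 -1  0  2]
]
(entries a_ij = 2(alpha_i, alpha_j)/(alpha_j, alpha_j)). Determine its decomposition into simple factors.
A_3 ⊕ G_2

The diagram associated to this matrix has two connected components: the simple roots {alpha_3, alpha_4, alpha_5} form a chain of 3 nodes with single edges (A_3), and {alpha_1, alpha_2} form two nodes joined by a triple edge (G_2). A semisimple Lie algebra decomposes uniquely as the direct sum of simple ideals, one per connected component of its Dynkin diagram, so g ≅ A_3 ⊕ G_2 (dimension 15 + 14 = 29).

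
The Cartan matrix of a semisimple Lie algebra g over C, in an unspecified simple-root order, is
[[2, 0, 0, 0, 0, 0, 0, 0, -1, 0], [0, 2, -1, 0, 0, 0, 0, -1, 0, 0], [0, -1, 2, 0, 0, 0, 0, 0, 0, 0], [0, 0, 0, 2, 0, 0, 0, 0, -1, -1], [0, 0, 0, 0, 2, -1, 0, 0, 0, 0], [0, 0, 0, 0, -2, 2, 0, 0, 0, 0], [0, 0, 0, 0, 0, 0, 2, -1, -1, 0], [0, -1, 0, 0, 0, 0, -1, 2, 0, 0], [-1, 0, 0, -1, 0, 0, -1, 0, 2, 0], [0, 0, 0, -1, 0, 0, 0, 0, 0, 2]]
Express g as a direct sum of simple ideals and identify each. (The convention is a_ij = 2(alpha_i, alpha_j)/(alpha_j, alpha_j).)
B_2 + E_8

The diagram associated to this matrix has two connected components: the simple roots {alpha_5, alpha_6} form a chain of 2 nodes with a double edge at one end; the terminal node there is the unique short simple root (B_2), and {alpha_1, alpha_2, alpha_3, alpha_4, alpha_7, alpha_8, alpha_9, alpha_10} form a chain of 7 nodes with one extra node attached to the third node from one end (E_8). A semisimple Lie algebra decomposes uniquely as the direct sum of simple ideals, one per connected component of its Dynkin diagram, so g ≅ B_2 ⊕ E_8 (dimension 10 + 248 = 258).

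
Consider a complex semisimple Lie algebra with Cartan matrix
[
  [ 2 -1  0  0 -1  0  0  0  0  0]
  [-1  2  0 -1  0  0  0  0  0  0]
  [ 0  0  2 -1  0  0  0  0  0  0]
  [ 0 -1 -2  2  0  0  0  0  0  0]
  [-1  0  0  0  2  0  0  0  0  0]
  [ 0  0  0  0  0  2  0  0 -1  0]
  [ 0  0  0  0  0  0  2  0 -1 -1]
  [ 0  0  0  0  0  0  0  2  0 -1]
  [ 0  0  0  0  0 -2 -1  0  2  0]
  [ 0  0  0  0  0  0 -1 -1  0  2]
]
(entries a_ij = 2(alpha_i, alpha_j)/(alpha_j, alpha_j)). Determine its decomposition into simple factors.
B5 + B5

The diagram associated to this matrix has two connected components: the simple roots {alpha_6, alpha_7, alpha_8, alpha_9, alpha_10} form a chain of 5 nodes with a double edge at one end; the terminal node there is the unique short simple root (B_5), and {alpha_1, alpha_2, alpha_3, alpha_4, alpha_5} form a chain of 5 nodes with a double edge at one end; the terminal node there is the unique short simple root (B_5). A semisimple Lie algebra decomposes uniquely as the direct sum of simple ideals, one per connected component of its Dynkin diagram, so g ≅ B_5 ⊕ B_5 (dimension 55 + 55 = 110).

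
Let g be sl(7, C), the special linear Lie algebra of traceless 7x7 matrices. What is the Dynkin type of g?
This is sl(7), which has dimension 7^2 - 1 = 48 and rank 7 - 1 = 6 (a Cartan subalgebra is the diagonal traceless matrices). In the classification of classical Lie algebras, the special linear algebra sl(n+1) has type A_n; here n = 6, so the Dynkin diagram is a chain of 6 nodes with single edges (A_6). Hence the type is A_6.

A_6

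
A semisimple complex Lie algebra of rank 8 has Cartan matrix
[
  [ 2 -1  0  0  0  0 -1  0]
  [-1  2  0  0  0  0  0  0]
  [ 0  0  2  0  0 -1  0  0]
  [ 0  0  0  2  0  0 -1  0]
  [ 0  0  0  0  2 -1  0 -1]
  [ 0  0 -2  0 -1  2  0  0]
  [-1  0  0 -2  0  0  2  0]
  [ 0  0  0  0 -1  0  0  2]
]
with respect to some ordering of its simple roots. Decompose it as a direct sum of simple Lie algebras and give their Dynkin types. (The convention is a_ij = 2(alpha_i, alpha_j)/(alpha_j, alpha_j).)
The diagram associated to this matrix has two connected components: the simple roots {alpha_1, alpha_2, alpha_4, alpha_7} form a chain of 4 nodes with a double edge at one end; the terminal node there is the unique short simple root (B_4), and {alpha_3, alpha_5, alpha_6, alpha_8} form a chain of 4 nodes with a double edge at one end; the terminal node there is the unique short simple root (B_4). A semisimple Lie algebra decomposes uniquely as the direct sum of simple ideals, one per connected component of its Dynkin diagram, so g ≅ B_4 ⊕ B_4 (dimension 36 + 36 = 72).

B_4 + B_4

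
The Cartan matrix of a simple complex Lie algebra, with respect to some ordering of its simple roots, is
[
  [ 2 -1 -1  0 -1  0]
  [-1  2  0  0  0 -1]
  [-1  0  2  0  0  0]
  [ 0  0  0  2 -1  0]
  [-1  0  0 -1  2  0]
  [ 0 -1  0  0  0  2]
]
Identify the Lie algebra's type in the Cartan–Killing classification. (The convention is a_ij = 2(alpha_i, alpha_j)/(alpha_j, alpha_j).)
E6

The matrix has rank 6 with 2's on the diagonal. Reading the off-diagonal entries as Dynkin edges (a single edge where a_ij = a_ji = -1; a double or triple edge where a_ij * a_ji = 2 or 3), the diagram is a chain of 5 nodes with one extra node attached to the third node from one end (E_6). One simple-root ordering that puts it in standard form is (alpha_6, alpha_3, alpha_2, alpha_1, alpha_5, alpha_4). So the algebra is type E_6.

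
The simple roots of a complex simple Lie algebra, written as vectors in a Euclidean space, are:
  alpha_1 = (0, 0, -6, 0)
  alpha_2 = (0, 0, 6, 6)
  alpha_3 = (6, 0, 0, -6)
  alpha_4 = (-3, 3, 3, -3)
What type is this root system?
F_4

Compute the Cartan integers a_ij = 2(alpha_i, alpha_j)/(alpha_j, alpha_j); the resulting 4x4 Cartan matrix is
[[2, -1, 0, -1], [-2, 2, -1, 0], [0, -1, 2, 0], [-1, 0, 0, 2]].
The roots have two lengths (squared-length ratio 2:1); the short ones are alpha_{1,4}. The associated Dynkin diagram is a chain of 4 nodes with a double edge between the middle two (F_4), so the type is F_4.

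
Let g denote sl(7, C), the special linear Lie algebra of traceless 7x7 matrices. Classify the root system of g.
This is sl(7), which has dimension 7^2 - 1 = 48 and rank 7 - 1 = 6 (a Cartan subalgebra is the diagonal traceless matrices). In the classification of classical Lie algebras, the special linear algebra sl(n+1) has type A_n; here n = 6, so the Dynkin diagram is a chain of 6 nodes with single edges (A_6). Hence the type is A_6.

A_6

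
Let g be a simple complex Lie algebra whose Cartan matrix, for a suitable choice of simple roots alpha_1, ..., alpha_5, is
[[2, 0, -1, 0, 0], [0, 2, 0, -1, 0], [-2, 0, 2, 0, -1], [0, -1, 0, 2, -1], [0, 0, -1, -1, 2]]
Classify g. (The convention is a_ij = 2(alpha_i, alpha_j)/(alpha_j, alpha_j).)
The matrix has rank 5 with 2's on the diagonal. Reading the off-diagonal entries as Dynkin edges (a single edge where a_ij = a_ji = -1; a double or triple edge where a_ij * a_ji = 2 or 3), the diagram is a chain of 5 nodes with a double edge at one end; the terminal node there is the unique short simple root (B_5). One simple-root ordering that puts it in standard form is (alpha_2, alpha_4, alpha_5, alpha_3, alpha_1). So the algebra is type B_5, i.e. so(11).

B_5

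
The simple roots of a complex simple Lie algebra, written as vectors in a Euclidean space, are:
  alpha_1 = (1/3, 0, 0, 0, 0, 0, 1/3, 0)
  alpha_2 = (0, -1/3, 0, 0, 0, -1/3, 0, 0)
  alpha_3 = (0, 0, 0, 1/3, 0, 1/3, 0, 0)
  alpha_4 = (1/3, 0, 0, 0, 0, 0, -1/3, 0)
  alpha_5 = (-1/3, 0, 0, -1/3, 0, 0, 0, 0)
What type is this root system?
Compute the Cartan integers a_ij = 2(alpha_i, alpha_j)/(alpha_j, alpha_j); the resulting 5x5 Cartan matrix is
[[2, 0, 0, 0, -1], [0, 2, -1, 0, 0], [0, -1, 2, 0, -1], [0, 0, 0, 2, -1], [-1, 0, -1, -1, 2]].
All simple roots have the same length, so the diagram is simply laced. The associated Dynkin diagram is a chain of 3 nodes with a fork of two nodes at one end (D_5), so the type is D_5 (the algebra so(10)).

D_5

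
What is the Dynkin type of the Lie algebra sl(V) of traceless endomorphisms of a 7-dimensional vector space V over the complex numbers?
type A_6

This is sl(7), which has dimension 7^2 - 1 = 48 and rank 7 - 1 = 6 (a Cartan subalgebra is the diagonal traceless matrices). In the classification of classical Lie algebras, the special linear algebra sl(n+1) has type A_n; here n = 6, so the Dynkin diagram is a chain of 6 nodes with single edges (A_6). Hence the type is A_6.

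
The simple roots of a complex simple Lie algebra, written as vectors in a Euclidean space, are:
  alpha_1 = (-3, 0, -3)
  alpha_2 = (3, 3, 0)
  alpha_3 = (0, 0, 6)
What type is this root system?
C_3 (sp(6))

Compute the Cartan integers a_ij = 2(alpha_i, alpha_j)/(alpha_j, alpha_j); the resulting 3x3 Cartan matrix is
[[2, -1, -1], [-1, 2, 0], [-2, 0, 2]].
The roots have two lengths (squared-length ratio 2:1); the short ones are alpha_{1,2}. The associated Dynkin diagram is a chain of 3 nodes with a double edge at one end; the terminal node there is the unique long simple root (C_3), so the type is C_3 (the algebra sp(6)).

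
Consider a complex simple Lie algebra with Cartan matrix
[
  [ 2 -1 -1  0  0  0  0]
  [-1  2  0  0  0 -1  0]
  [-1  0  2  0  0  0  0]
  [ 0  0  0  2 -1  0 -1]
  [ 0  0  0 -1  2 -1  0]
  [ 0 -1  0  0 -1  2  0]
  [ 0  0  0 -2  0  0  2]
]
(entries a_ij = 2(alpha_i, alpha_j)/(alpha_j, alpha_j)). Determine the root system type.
The matrix has rank 7 with 2's on the diagonal. Reading the off-diagonal entries as Dynkin edges (a single edge where a_ij = a_ji = -1; a double or triple edge where a_ij * a_ji = 2 or 3), the diagram is a chain of 7 nodes with a double edge at one end; the terminal node there is the unique long simple root (C_7). One simple-root ordering that puts it in standard form is (alpha_3, alpha_1, alpha_2, alpha_6, alpha_5, alpha_4, alpha_7). So the algebra is type C_7, i.e. sp(14).

C_7 (sp(14))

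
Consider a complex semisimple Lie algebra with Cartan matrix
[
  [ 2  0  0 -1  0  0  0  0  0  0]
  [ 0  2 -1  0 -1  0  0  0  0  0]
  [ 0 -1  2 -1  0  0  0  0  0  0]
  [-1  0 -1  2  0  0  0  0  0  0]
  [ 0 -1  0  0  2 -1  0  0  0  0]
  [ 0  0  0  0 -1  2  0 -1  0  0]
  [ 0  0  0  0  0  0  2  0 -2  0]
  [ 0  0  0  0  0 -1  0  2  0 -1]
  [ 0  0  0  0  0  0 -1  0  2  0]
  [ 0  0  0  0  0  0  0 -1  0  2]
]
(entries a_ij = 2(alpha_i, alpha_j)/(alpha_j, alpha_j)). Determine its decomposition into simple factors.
A8 ⊕ B2

The diagram associated to this matrix has two connected components: the simple roots {alpha_1, alpha_2, alpha_3, alpha_4, alpha_5, alpha_6, alpha_8, alpha_10} form a chain of 8 nodes with single edges (A_8), and {alpha_7, alpha_9} form a chain of 2 nodes with a double edge at one end; the terminal node there is the unique short simple root (B_2). A semisimple Lie algebra decomposes uniquely as the direct sum of simple ideals, one per connected component of its Dynkin diagram, so g ≅ A_8 ⊕ B_2 (dimension 80 + 10 = 90).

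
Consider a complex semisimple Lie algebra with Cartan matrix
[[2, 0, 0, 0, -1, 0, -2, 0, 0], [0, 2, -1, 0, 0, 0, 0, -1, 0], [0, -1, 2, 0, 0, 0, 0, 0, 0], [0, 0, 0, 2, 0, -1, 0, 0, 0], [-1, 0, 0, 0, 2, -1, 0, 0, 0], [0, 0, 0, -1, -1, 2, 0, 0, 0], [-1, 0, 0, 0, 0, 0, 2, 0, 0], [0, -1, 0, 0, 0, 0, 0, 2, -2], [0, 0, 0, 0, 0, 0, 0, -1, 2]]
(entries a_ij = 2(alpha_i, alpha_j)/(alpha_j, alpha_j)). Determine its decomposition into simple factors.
type B_4 + type B_5

The diagram associated to this matrix has two connected components: the simple roots {alpha_2, alpha_3, alpha_8, alpha_9} form a chain of 4 nodes with a double edge at one end; the terminal node there is the unique short simple root (B_4), and {alpha_1, alpha_4, alpha_5, alpha_6, alpha_7} form a chain of 5 nodes with a double edge at one end; the terminal node there is the unique short simple root (B_5). A semisimple Lie algebra decomposes uniquely as the direct sum of simple ideals, one per connected component of its Dynkin diagram, so g ≅ B_4 ⊕ B_5 (dimension 36 + 55 = 91).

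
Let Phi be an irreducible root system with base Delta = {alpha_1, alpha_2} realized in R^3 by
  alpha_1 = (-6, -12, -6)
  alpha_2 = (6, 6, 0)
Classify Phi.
Compute the Cartan integers a_ij = 2(alpha_i, alpha_j)/(alpha_j, alpha_j); the resulting 2x2 Cartan matrix is
[[2, -3], [-1, 2]].
The roots have two lengths (squared-length ratio 3:1); the short ones are alpha_{2}. The associated Dynkin diagram is two nodes joined by a triple edge (G_2), so the type is G_2.

type G_2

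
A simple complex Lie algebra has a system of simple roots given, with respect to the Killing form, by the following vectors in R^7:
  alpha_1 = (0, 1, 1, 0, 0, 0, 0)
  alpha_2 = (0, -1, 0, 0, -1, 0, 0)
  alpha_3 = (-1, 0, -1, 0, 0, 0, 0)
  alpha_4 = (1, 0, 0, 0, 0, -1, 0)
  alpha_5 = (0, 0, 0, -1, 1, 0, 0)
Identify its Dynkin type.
Compute the Cartan integers a_ij = 2(alpha_i, alpha_j)/(alpha_j, alpha_j); the resulting 5x5 Cartan matrix is
[[2, -1, -1, 0, 0], [-1, 2, 0, 0, -1], [-1, 0, 2, -1, 0], [0, 0, -1, 2, 0], [0, -1, 0, 0, 2]].
All simple roots have the same length, so the diagram is simply laced. The associated Dynkin diagram is a chain of 5 nodes with single edges (A_5), so the type is A_5 (the algebra sl(6)).

type A_5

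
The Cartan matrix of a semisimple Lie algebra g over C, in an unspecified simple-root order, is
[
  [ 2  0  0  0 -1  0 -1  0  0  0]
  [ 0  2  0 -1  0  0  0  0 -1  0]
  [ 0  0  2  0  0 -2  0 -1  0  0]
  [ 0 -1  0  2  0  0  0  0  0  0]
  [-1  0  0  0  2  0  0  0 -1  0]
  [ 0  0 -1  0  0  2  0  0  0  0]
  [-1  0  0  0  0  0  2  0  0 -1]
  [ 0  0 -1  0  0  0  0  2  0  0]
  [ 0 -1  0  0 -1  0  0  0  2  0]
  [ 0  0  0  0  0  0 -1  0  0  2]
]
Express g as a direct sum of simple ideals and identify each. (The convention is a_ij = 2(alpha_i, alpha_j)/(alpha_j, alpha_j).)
A_7 (sl(8)) ⊕ B_3 (so(7))

The diagram associated to this matrix has two connected components: the simple roots {alpha_1, alpha_2, alpha_4, alpha_5, alpha_7, alpha_9, alpha_10} form a chain of 7 nodes with single edges (A_7), and {alpha_3, alpha_6, alpha_8} form a chain of 3 nodes with a double edge at one end; the terminal node there is the unique short simple root (B_3). A semisimple Lie algebra decomposes uniquely as the direct sum of simple ideals, one per connected component of its Dynkin diagram, so g ≅ A_7 ⊕ B_3 (dimension 63 + 21 = 84).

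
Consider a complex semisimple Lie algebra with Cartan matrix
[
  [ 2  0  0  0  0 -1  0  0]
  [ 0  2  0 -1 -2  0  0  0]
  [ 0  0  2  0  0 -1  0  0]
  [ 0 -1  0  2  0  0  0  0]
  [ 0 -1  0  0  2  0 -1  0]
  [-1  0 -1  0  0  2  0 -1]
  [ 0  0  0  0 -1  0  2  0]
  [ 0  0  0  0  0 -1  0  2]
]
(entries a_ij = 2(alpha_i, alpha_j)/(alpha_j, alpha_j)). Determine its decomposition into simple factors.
The diagram associated to this matrix has two connected components: the simple roots {alpha_1, alpha_3, alpha_6, alpha_8} form a chain of 2 nodes with a fork of two nodes at one end (D_4), and {alpha_2, alpha_4, alpha_5, alpha_7} form a chain of 4 nodes with a double edge between the middle two (F_4). A semisimple Lie algebra decomposes uniquely as the direct sum of simple ideals, one per connected component of its Dynkin diagram, so g ≅ D_4 ⊕ F_4 (dimension 28 + 52 = 80).

D_4 + F_4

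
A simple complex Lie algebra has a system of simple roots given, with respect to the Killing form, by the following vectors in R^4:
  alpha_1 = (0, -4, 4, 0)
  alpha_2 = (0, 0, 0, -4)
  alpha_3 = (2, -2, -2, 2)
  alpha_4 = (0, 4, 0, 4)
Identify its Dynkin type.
Compute the Cartan integers a_ij = 2(alpha_i, alpha_j)/(alpha_j, alpha_j); the resulting 4x4 Cartan matrix is
[[2, 0, 0, -1], [0, 2, -1, -1], [0, -1, 2, 0], [-1, -2, 0, 2]].
The roots have two lengths (squared-length ratio 2:1); the short ones are alpha_{2,3}. The associated Dynkin diagram is a chain of 4 nodes with a double edge between the middle two (F_4), so the type is F_4.

F_4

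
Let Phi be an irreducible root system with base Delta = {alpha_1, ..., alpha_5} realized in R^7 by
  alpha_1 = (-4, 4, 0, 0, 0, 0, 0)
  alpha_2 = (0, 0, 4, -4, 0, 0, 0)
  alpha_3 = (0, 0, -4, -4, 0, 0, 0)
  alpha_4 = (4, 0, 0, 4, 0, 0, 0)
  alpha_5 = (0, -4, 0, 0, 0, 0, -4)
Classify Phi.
D5

Compute the Cartan integers a_ij = 2(alpha_i, alpha_j)/(alpha_j, alpha_j); the resulting 5x5 Cartan matrix is
[[2, 0, 0, -1, -1], [0, 2, 0, -1, 0], [0, 0, 2, -1, 0], [-1, -1, -1, 2, 0], [-1, 0, 0, 0, 2]].
All simple roots have the same length, so the diagram is simply laced. The associated Dynkin diagram is a chain of 3 nodes with a fork of two nodes at one end (D_5), so the type is D_5 (the algebra so(10)).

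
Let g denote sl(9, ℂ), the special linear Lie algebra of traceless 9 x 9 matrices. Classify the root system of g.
A8

This is sl(9), which has dimension 9^2 - 1 = 80 and rank 9 - 1 = 8 (a Cartan subalgebra is the diagonal traceless matrices). In the classification of classical Lie algebras, the special linear algebra sl(n+1) has type A_n; here n = 8, so the Dynkin diagram is a chain of 8 nodes with single edges (A_8). Hence the type is A_8.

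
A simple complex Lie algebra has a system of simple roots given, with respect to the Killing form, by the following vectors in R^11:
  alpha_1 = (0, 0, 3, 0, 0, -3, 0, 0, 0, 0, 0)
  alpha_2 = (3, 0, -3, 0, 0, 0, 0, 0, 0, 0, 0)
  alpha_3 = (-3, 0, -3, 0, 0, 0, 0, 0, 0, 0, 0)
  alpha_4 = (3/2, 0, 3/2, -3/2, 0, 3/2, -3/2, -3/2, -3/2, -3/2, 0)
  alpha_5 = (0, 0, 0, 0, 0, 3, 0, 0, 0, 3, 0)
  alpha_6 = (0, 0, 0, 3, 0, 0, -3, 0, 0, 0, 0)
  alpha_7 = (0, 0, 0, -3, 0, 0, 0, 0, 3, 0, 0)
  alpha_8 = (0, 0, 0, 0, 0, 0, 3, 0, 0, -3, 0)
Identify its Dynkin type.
E_8

Compute the Cartan integers a_ij = 2(alpha_i, alpha_j)/(alpha_j, alpha_j); the resulting 8x8 Cartan matrix is
[[2, -1, -1, 0, -1, 0, 0, 0], [-1, 2, 0, 0, 0, 0, 0, 0], [-1, 0, 2, -1, 0, 0, 0, 0], [0, 0, -1, 2, 0, 0, 0, 0], [-1, 0, 0, 0, 2, 0, 0, -1], [0, 0, 0, 0, 0, 2, -1, -1], [0, 0, 0, 0, 0, -1, 2, 0], [0, 0, 0, 0, -1, -1, 0, 2]].
All simple roots have the same length, so the diagram is simply laced. The associated Dynkin diagram is a chain of 7 nodes with one extra node attached to the third node from one end (E_8), so the type is E_8.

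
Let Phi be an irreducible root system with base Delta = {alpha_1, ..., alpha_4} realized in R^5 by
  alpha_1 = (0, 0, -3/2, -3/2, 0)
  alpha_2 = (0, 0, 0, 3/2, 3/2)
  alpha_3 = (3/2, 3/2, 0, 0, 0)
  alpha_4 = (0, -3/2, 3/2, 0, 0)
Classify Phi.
Compute the Cartan integers a_ij = 2(alpha_i, alpha_j)/(alpha_j, alpha_j); the resulting 4x4 Cartan matrix is
[[2, -1, 0, -1], [-1, 2, 0, 0], [0, 0, 2, -1], [-1, 0, -1, 2]].
All simple roots have the same length, so the diagram is simply laced. The associated Dynkin diagram is a chain of 4 nodes with single edges (A_4), so the type is A_4 (the algebra sl(5)).

A_4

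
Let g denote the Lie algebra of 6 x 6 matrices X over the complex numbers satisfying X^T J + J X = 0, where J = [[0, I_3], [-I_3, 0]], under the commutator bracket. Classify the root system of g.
type C_3

This is sp(6), which has dimension 6(6+1)/2 = 21 and rank 6/2 = 3. In the classification of classical Lie algebras, the symplectic algebra sp(2n) has type C_n; here n = 3, so the Dynkin diagram is a chain of 3 nodes with a double edge at one end; the terminal node there is the unique long simple root (C_3). Hence the type is C_3.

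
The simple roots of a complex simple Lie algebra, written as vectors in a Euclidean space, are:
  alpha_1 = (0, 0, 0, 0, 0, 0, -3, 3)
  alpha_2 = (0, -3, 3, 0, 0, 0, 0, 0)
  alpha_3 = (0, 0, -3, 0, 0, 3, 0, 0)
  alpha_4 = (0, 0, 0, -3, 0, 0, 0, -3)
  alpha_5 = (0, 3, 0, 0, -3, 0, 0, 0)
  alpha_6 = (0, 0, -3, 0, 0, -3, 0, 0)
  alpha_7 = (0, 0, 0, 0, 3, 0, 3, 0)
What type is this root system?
type D_7

Compute the Cartan integers a_ij = 2(alpha_i, alpha_j)/(alpha_j, alpha_j); the resulting 7x7 Cartan matrix is
[[2, 0, 0, -1, 0, 0, -1], [0, 2, -1, 0, -1, -1, 0], [0, -1, 2, 0, 0, 0, 0], [-1, 0, 0, 2, 0, 0, 0], [0, -1, 0, 0, 2, 0, -1], [0, -1, 0, 0, 0, 2, 0], [-1, 0, 0, 0, -1, 0, 2]].
All simple roots have the same length, so the diagram is simply laced. The associated Dynkin diagram is a chain of 5 nodes with a fork of two nodes at one end (D_7), so the type is D_7 (the algebra so(14)).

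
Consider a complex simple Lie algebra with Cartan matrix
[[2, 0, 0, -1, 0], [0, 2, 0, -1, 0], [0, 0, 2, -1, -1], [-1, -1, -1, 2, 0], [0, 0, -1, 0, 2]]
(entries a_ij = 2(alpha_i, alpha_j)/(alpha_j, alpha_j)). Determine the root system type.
D_5

The matrix has rank 5 with 2's on the diagonal. Reading the off-diagonal entries as Dynkin edges (a single edge where a_ij = a_ji = -1; a double or triple edge where a_ij * a_ji = 2 or 3), the diagram is a chain of 3 nodes with a fork of two nodes at one end (D_5). One simple-root ordering that puts it in standard form is (alpha_5, alpha_3, alpha_4, alpha_2, alpha_1). So the algebra is type D_5, i.e. so(10).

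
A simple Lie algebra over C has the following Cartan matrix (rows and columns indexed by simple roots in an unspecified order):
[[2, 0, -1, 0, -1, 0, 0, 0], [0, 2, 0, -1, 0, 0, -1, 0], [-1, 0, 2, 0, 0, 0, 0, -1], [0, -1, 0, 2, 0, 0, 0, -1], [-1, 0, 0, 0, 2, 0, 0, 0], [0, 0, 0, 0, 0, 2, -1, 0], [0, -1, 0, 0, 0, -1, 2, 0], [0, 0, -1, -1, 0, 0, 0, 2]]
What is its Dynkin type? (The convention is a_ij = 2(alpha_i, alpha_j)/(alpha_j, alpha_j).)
The matrix has rank 8 with 2's on the diagonal. Reading the off-diagonal entries as Dynkin edges (a single edge where a_ij = a_ji = -1; a double or triple edge where a_ij * a_ji = 2 or 3), the diagram is a chain of 8 nodes with single edges (A_8). One simple-root ordering that puts it in standard form is (alpha_6, alpha_7, alpha_2, alpha_4, alpha_8, alpha_3, alpha_1, alpha_5). So the algebra is type A_8, i.e. sl(9).

A8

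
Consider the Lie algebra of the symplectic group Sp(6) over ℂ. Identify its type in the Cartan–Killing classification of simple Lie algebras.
type C_3

This is sp(6), which has dimension 6(6+1)/2 = 21 and rank 6/2 = 3. In the classification of classical Lie algebras, the symplectic algebra sp(2n) has type C_n; here n = 3, so the Dynkin diagram is a chain of 3 nodes with a double edge at one end; the terminal node there is the unique long simple root (C_3). Hence the type is C_3.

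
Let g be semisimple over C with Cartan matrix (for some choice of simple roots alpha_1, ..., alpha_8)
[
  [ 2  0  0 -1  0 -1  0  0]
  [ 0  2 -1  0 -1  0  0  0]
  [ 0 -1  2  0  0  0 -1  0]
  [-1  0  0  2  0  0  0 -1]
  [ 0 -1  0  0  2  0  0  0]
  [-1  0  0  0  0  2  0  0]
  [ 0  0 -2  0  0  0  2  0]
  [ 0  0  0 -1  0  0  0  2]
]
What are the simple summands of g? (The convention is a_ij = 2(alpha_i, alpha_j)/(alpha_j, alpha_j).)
type A_4 ⊕ type C_4

The diagram associated to this matrix has two connected components: the simple roots {alpha_1, alpha_4, alpha_6, alpha_8} form a chain of 4 nodes with single edges (A_4), and {alpha_2, alpha_3, alpha_5, alpha_7} form a chain of 4 nodes with a double edge at one end; the terminal node there is the unique long simple root (C_4). A semisimple Lie algebra decomposes uniquely as the direct sum of simple ideals, one per connected component of its Dynkin diagram, so g ≅ A_4 ⊕ C_4 (dimension 24 + 36 = 60).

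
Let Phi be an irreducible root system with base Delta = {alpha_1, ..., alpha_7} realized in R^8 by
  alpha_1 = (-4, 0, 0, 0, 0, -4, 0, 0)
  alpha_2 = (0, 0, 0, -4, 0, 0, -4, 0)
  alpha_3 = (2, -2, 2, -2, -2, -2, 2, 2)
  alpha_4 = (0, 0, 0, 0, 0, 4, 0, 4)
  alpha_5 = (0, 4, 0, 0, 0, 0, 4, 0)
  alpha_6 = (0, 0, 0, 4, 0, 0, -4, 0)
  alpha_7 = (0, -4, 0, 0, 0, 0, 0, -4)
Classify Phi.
E7

Compute the Cartan integers a_ij = 2(alpha_i, alpha_j)/(alpha_j, alpha_j); the resulting 7x7 Cartan matrix is
[[2, 0, 0, -1, 0, 0, 0], [0, 2, 0, 0, -1, 0, 0], [0, 0, 2, 0, 0, -1, 0], [-1, 0, 0, 2, 0, 0, -1], [0, -1, 0, 0, 2, -1, -1], [0, 0, -1, 0, -1, 2, 0], [0, 0, 0, -1, -1, 0, 2]].
All simple roots have the same length, so the diagram is simply laced. The associated Dynkin diagram is a chain of 6 nodes with one extra node attached to the third node from one end (E_7), so the type is E_7.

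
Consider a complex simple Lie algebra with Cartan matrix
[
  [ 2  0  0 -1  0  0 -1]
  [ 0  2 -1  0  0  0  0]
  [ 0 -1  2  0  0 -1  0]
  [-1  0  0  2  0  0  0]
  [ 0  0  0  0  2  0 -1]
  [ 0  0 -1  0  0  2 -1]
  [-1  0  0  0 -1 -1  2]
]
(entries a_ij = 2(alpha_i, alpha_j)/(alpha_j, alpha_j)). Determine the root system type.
The matrix has rank 7 with 2's on the diagonal. Reading the off-diagonal entries as Dynkin edges (a single edge where a_ij = a_ji = -1; a double or triple edge where a_ij * a_ji = 2 or 3), the diagram is a chain of 6 nodes with one extra node attached to the third node from one end (E_7). One simple-root ordering that puts it in standard form is (alpha_4, alpha_5, alpha_1, alpha_7, alpha_6, alpha_3, alpha_2). So the algebra is type E_7.

E_7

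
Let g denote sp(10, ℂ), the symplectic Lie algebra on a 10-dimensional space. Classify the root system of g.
C5

This is sp(10), which has dimension 10(10+1)/2 = 55 and rank 10/2 = 5. In the classification of classical Lie algebras, the symplectic algebra sp(2n) has type C_n; here n = 5, so the Dynkin diagram is a chain of 5 nodes with a double edge at one end; the terminal node there is the unique long simple root (C_5). Hence the type is C_5.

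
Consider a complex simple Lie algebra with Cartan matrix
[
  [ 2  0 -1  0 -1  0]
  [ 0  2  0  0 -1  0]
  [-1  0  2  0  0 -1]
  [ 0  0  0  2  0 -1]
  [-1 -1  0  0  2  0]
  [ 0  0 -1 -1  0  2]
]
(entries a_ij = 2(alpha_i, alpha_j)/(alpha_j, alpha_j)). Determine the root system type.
A6

The matrix has rank 6 with 2's on the diagonal. Reading the off-diagonal entries as Dynkin edges (a single edge where a_ij = a_ji = -1; a double or triple edge where a_ij * a_ji = 2 or 3), the diagram is a chain of 6 nodes with single edges (A_6). One simple-root ordering that puts it in standard form is (alpha_4, alpha_6, alpha_3, alpha_1, alpha_5, alpha_2). So the algebra is type A_6, i.e. sl(7).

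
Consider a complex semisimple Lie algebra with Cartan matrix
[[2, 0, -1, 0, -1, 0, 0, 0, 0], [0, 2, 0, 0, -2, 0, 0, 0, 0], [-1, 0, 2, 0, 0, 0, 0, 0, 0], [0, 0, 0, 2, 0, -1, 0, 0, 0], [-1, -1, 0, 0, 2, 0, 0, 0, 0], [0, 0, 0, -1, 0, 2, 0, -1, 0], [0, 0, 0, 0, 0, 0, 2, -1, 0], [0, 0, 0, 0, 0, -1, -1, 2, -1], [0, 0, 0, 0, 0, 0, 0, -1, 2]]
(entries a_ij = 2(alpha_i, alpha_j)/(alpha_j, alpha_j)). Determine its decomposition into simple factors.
C_4 (sp(8)) + D_5 (so(10))

The diagram associated to this matrix has two connected components: the simple roots {alpha_1, alpha_2, alpha_3, alpha_5} form a chain of 4 nodes with a double edge at one end; the terminal node there is the unique long simple root (C_4), and {alpha_4, alpha_6, alpha_7, alpha_8, alpha_9} form a chain of 3 nodes with a fork of two nodes at one end (D_5). A semisimple Lie algebra decomposes uniquely as the direct sum of simple ideals, one per connected component of its Dynkin diagram, so g ≅ C_4 ⊕ D_5 (dimension 36 + 45 = 81).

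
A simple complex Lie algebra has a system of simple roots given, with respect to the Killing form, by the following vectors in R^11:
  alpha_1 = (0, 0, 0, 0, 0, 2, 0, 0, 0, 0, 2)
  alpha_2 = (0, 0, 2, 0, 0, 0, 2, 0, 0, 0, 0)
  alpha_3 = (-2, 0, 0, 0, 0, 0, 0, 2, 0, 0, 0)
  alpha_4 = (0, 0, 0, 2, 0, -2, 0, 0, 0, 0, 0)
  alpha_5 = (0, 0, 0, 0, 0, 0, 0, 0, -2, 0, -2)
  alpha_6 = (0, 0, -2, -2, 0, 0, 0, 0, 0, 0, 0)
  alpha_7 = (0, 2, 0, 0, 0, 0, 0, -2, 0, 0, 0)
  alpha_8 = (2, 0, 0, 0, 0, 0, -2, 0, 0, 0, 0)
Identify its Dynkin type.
A8

Compute the Cartan integers a_ij = 2(alpha_i, alpha_j)/(alpha_j, alpha_j); the resulting 8x8 Cartan matrix is
[[2, 0, 0, -1, -1, 0, 0, 0], [0, 2, 0, 0, 0, -1, 0, -1], [0, 0, 2, 0, 0, 0, -1, -1], [-1, 0, 0, 2, 0, -1, 0, 0], [-1, 0, 0, 0, 2, 0, 0, 0], [0, -1, 0, -1, 0, 2, 0, 0], [0, 0, -1, 0, 0, 0, 2, 0], [0, -1, -1, 0, 0, 0, 0, 2]].
All simple roots have the same length, so the diagram is simply laced. The associated Dynkin diagram is a chain of 8 nodes with single edges (A_8), so the type is A_8 (the algebra sl(9)).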